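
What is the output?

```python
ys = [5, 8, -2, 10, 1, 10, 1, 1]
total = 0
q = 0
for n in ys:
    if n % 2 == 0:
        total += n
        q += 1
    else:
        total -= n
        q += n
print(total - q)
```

6

n=5: not even, total = 0-5 = -5; q=5
n=8: even, total = (-5)+8 = 3; q=6
n=-2: even, total = 3+(-2) = 1; q=7
n=10: even, total = 1+10 = 11; q=8
n=1: not even, total = 11-1 = 10; q=9
n=10: even, total = 10+10 = 20; q=10
n=1: not even, total = 20-1 = 19; q=11
n=1: not even, total = 19-1 = 18; q=12
total-q = 18-12 = 6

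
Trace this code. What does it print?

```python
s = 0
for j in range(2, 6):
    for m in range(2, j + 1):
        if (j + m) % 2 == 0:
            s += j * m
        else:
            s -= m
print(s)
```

66

j=2,m=2: even sum, s = 0+4 = 4
j=3,m=2: odd sum, s = 4-2 = 2
j=3,m=3: even sum, s = 2+9 = 11
j=4,m=2: even sum, s = 11+8 = 19
j=4,m=3: odd sum, s = 19-3 = 16
j=4,m=4: even sum, s = 16+16 = 32
j=5,m=2: odd sum, s = 32-2 = 30
j=5,m=3: even sum, s = 30+15 = 45
j=5,m=4: odd sum, s = 45-4 = 41
j=5,m=5: even sum, s = 41+25 = 66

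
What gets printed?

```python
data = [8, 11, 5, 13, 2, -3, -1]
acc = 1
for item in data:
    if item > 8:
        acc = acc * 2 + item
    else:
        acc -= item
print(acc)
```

item=8: not >8, acc = 1-8 = -7
item=11: >8, acc = (-7)*2+11 = -3
item=5: not >8, acc = (-3)-5 = -8
item=13: >8, acc = (-8)*2+13 = -3
item=2: not >8, acc = (-3)-2 = -5
item=-3: not >8, acc = (-5)-(-3) = -2
item=-1: not >8, acc = (-2)-(-1) = -1

-1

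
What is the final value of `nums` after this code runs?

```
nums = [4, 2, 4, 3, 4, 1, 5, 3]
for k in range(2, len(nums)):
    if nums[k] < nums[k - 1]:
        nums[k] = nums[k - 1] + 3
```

k=2: 4>=2, unchanged → [4, 2, 4, 3, 4, 1, 5, 3]
k=3: 3<4, nums[3] = 4+3 = 7 → [4, 2, 4, 7, 4, 1, 5, 3]
k=4: 4<7, nums[4] = 7+3 = 10 → [4, 2, 4, 7, 10, 1, 5, 3]
k=5: 1<10, nums[5] = 10+3 = 13 → [4, 2, 4, 7, 10, 13, 5, 3]
k=6: 5<13, nums[6] = 13+3 = 16 → [4, 2, 4, 7, 10, 13, 16, 3]
k=7: 3<16, nums[7] = 16+3 = 19 → [4, 2, 4, 7, 10, 13, 16, 19]

[4, 2, 4, 7, 10, 13, 16, 19]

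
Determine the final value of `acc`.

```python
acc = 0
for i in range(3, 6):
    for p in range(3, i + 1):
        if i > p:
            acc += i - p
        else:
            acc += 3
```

13

i=3,p=3: not 3>3, acc = 0+3 = 3
i=4,p=3: 4>3, acc = 3+1 = 4
i=4,p=4: not 4>4, acc = 4+3 = 7
i=5,p=3: 5>3, acc = 7+2 = 9
i=5,p=4: 5>4, acc = 9+1 = 10
i=5,p=5: not 5>5, acc = 10+3 = 13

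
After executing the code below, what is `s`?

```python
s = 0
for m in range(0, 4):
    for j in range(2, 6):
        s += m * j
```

m=0,j=2: s = 0+0 = 0
m=0,j=3: s = 0+0 = 0
m=0,j=4: s = 0+0 = 0
m=0,j=5: s = 0+0 = 0
m=1,j=2: s = 0+2 = 2
m=1,j=3: s = 2+3 = 5
m=1,j=4: s = 5+4 = 9
m=1,j=5: s = 9+5 = 14
m=2,j=2: s = 14+4 = 18
m=2,j=3: s = 18+6 = 24
m=2,j=4: s = 24+8 = 32
m=2,j=5: s = 32+10 = 42
m=3,j=2: s = 42+6 = 48
m=3,j=3: s = 48+9 = 57
m=3,j=4: s = 57+12 = 69
m=3,j=5: s = 69+15 = 84

84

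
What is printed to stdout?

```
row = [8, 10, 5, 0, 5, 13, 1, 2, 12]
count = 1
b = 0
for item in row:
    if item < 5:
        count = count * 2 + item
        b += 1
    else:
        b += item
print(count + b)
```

68

item=8: not <5; b=8
item=10: not <5; b=18
item=5: not <5; b=23
item=0: <5, count = 1*2+0 = 2; b=24
item=5: not <5; b=29
item=13: not <5; b=42
item=1: <5, count = 2*2+1 = 5; b=43
item=2: <5, count = 5*2+2 = 12; b=44
item=12: not <5; b=56
count+b = 12+56 = 68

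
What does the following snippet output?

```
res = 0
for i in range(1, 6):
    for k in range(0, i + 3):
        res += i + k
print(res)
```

i=1,k=0: res = 0+1 = 1
i=1,k=1: res = 1+2 = 3
i=1,k=2: res = 3+3 = 6
i=1,k=3: res = 6+4 = 10
i=2,k=0: res = 10+2 = 12
i=2,k=1: res = 12+3 = 15
i=2,k=2: res = 15+4 = 19
i=2,k=3: res = 19+5 = 24
i=2,k=4: res = 24+6 = 30
i=3,k=0: res = 30+3 = 33
i=3,k=1: res = 33+4 = 37
i=3,k=2: res = 37+5 = 42
i=3,k=3: res = 42+6 = 48
i=3,k=4: res = 48+7 = 55
i=3,k=5: res = 55+8 = 63
i=4,k=0: res = 63+4 = 67
i=4,k=1: res = 67+5 = 72
i=4,k=2: res = 72+6 = 78
i=4,k=3: res = 78+7 = 85
i=4,k=4: res = 85+8 = 93
i=4,k=5: res = 93+9 = 102
i=4,k=6: res = 102+10 = 112
i=5,k=0: res = 112+5 = 117
i=5,k=1: res = 117+6 = 123
i=5,k=2: res = 123+7 = 130
i=5,k=3: res = 130+8 = 138
i=5,k=4: res = 138+9 = 147
i=5,k=5: res = 147+10 = 157
i=5,k=6: res = 157+11 = 168
i=5,k=7: res = 168+12 = 180

180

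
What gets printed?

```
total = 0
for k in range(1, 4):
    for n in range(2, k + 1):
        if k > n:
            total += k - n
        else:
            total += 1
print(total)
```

k=2,n=2: not 2>2, total = 0+1 = 1
k=3,n=2: 3>2, total = 1+1 = 2
k=3,n=3: not 3>3, total = 2+1 = 3

3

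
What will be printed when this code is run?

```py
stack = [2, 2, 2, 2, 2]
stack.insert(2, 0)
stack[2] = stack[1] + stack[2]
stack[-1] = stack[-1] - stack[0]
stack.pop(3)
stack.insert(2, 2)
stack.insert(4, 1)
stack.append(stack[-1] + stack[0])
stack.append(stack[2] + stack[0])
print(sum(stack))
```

17

insert 0 at 2 → [2, 2, 0, 2, 2, 2]
stack[2] = stack[1]+stack[2] = 2+0 = 2 → [2, 2, 2, 2, 2, 2]
stack[-1] = stack[-1]-stack[0] = 2-2 = 0 → [2, 2, 2, 2, 2, 0]
pop(3) removes 2 → [2, 2, 2, 2, 0]
insert 2 at 2 → [2, 2, 2, 2, 2, 0]
insert 1 at 4 → [2, 2, 2, 2, 1, 2, 0]
append stack[-1]+stack[0] = 0+2 = 2 → [2, 2, 2, 2, 1, 2, 0, 2]
append stack[2]+stack[0] = 2+2 = 4 → [2, 2, 2, 2, 1, 2, 0, 2, 4]
sum = 17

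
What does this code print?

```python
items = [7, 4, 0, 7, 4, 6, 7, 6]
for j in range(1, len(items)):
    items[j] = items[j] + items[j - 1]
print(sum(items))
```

j=1: items[1] = 4+7 = 11 → [7, 11, 0, 7, 4, 6, 7, 6]
j=2: items[2] = 0+11 = 11 → [7, 11, 11, 7, 4, 6, 7, 6]
j=3: items[3] = 7+11 = 18 → [7, 11, 11, 18, 4, 6, 7, 6]
j=4: items[4] = 4+18 = 22 → [7, 11, 11, 18, 22, 6, 7, 6]
j=5: items[5] = 6+22 = 28 → [7, 11, 11, 18, 22, 28, 7, 6]
j=6: items[6] = 7+28 = 35 → [7, 11, 11, 18, 22, 28, 35, 6]
j=7: items[7] = 6+35 = 41 → [7, 11, 11, 18, 22, 28, 35, 41]
sum = 173

173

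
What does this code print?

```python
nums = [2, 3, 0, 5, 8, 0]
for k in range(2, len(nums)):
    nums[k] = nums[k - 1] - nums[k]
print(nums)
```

[2, 3, 3, -2, -10, -10]

k=2: nums[2] = 3-0 = 3 → [2, 3, 3, 5, 8, 0]
k=3: nums[3] = 3-5 = -2 → [2, 3, 3, -2, 8, 0]
k=4: nums[4] = (-2)-8 = -10 → [2, 3, 3, -2, -10, 0]
k=5: nums[5] = (-10)-0 = -10 → [2, 3, 3, -2, -10, -10]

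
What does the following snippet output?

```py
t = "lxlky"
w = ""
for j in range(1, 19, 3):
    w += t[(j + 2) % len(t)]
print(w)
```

kxyllk

j=1: add t[3]='k' → 'k'
j=4: add t[1]='x' → 'kx'
j=7: add t[4]='y' → 'kxy'
j=10: add t[2]='l' → 'kxyl'
j=13: add t[0]='l' → 'kxyll'
j=16: add t[3]='k' → 'kxyllk'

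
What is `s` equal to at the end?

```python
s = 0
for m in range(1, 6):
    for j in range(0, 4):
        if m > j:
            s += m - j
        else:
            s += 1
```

m=1,j=0: 1>0, s = 0+1 = 1
m=1,j=1: not 1>1, s = 1+1 = 2
m=1,j=2: not 1>2, s = 2+1 = 3
m=1,j=3: not 1>3, s = 3+1 = 4
m=2,j=0: 2>0, s = 4+2 = 6
m=2,j=1: 2>1, s = 6+1 = 7
m=2,j=2: not 2>2, s = 7+1 = 8
m=2,j=3: not 2>3, s = 8+1 = 9
m=3,j=0: 3>0, s = 9+3 = 12
m=3,j=1: 3>1, s = 12+2 = 14
m=3,j=2: 3>2, s = 14+1 = 15
m=3,j=3: not 3>3, s = 15+1 = 16
m=4,j=0: 4>0, s = 16+4 = 20
m=4,j=1: 4>1, s = 20+3 = 23
m=4,j=2: 4>2, s = 23+2 = 25
m=4,j=3: 4>3, s = 25+1 = 26
m=5,j=0: 5>0, s = 26+5 = 31
m=5,j=1: 5>1, s = 31+4 = 35
m=5,j=2: 5>2, s = 35+3 = 38
m=5,j=3: 5>3, s = 38+2 = 40

40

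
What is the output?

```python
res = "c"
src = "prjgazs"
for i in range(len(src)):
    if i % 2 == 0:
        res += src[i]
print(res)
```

cpjas

i=0: add 'p' → 'cp'
i=1: skip
i=2: add 'j' → 'cpj'
i=3: skip
i=4: add 'a' → 'cpja'
i=5: skip
i=6: add 's' → 'cpjas'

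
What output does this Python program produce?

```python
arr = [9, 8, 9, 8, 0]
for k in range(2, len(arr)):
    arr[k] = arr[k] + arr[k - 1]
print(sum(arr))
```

k=2: arr[2] = 9+8 = 17 → [9, 8, 17, 8, 0]
k=3: arr[3] = 8+17 = 25 → [9, 8, 17, 25, 0]
k=4: arr[4] = 0+25 = 25 → [9, 8, 17, 25, 25]
sum = 84

84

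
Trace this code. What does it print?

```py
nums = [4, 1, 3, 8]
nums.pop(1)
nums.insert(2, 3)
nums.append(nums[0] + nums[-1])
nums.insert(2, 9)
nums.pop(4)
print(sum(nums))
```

pop(1) removes 1 → [4, 3, 8]
insert 3 at 2 → [4, 3, 3, 8]
append nums[0]+nums[-1] = 4+8 = 12 → [4, 3, 3, 8, 12]
insert 9 at 2 → [4, 3, 9, 3, 8, 12]
pop(4) removes 8 → [4, 3, 9, 3, 12]
sum = 31

31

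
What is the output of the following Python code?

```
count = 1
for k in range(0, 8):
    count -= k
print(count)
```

-27

k=0: count = 1-0 = 1
k=1: count = 1-1 = 0
k=2: count = 0-2 = -2
k=3: count = (-2)-3 = -5
k=4: count = (-5)-4 = -9
k=5: count = (-9)-5 = -14
k=6: count = (-14)-6 = -20
k=7: count = (-20)-7 = -27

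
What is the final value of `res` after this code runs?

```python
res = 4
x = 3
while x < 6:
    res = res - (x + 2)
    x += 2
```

x=3: res = 4-5 = -1
x=5: res = (-1)-7 = -8

-8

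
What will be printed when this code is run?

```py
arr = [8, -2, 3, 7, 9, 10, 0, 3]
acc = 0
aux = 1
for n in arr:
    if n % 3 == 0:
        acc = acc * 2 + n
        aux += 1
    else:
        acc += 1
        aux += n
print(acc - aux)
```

79

n=8: not %3==0, acc = 0+1 = 1; aux=9
n=-2: not %3==0, acc = 1+1 = 2; aux=7
n=3: %3==0, acc = 2*2+3 = 7; aux=8
n=7: not %3==0, acc = 7+1 = 8; aux=15
n=9: %3==0, acc = 8*2+9 = 25; aux=16
n=10: not %3==0, acc = 25+1 = 26; aux=26
n=0: %3==0, acc = 26*2+0 = 52; aux=27
n=3: %3==0, acc = 52*2+3 = 107; aux=28
acc-aux = 107-28 = 79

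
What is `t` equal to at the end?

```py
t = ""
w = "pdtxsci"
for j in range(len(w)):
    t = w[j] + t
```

'icsxtdp'

j=0: prepend 'p' → 'p'
j=1: prepend 'd' → 'dp'
j=2: prepend 't' → 'tdp'
j=3: prepend 'x' → 'xtdp'
j=4: prepend 's' → 'sxtdp'
j=5: prepend 'c' → 'csxtdp'
j=6: prepend 'i' → 'icsxtdp'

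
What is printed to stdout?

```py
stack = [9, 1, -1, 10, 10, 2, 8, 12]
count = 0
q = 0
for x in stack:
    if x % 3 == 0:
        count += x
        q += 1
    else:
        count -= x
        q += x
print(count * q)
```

-288

x=9: %3==0, count = 0+9 = 9; q=1
x=1: not %3==0, count = 9-1 = 8; q=2
x=-1: not %3==0, count = 8-(-1) = 9; q=1
x=10: not %3==0, count = 9-10 = -1; q=11
x=10: not %3==0, count = (-1)-10 = -11; q=21
x=2: not %3==0, count = (-11)-2 = -13; q=23
x=8: not %3==0, count = (-13)-8 = -21; q=31
x=12: %3==0, count = (-21)+12 = -9; q=32
count*q = (-9)*32 = -288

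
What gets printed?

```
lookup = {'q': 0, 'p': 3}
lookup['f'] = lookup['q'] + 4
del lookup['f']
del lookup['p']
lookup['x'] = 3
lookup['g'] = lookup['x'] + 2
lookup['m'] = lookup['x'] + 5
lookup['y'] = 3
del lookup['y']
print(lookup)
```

{'q': 0, 'x': 3, 'g': 5, 'm': 8}

lookup['f'] = lookup['q']+4 = 4 → {'q': 0, 'p': 3, 'f': 4}
del 'f' → {'q': 0, 'p': 3}
del 'p' → {'q': 0}
lookup['x'] = 3 → {'q': 0, 'x': 3}
lookup['g'] = lookup['x']+2 = 5 → {'q': 0, 'x': 3, 'g': 5}
lookup['m'] = lookup['x']+5 = 8 → {'q': 0, 'x': 3, 'g': 5, 'm': 8}
lookup['y'] = 3 → {'q': 0, 'x': 3, 'g': 5, 'm': 8, 'y': 3}
del 'y' → {'q': 0, 'x': 3, 'g': 5, 'm': 8}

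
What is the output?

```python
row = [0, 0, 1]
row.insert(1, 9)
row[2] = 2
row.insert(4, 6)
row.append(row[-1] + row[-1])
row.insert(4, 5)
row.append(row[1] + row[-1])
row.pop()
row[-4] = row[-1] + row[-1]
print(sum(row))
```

insert 9 at 1 → [0, 9, 0, 1]
row[2] = 2 → [0, 9, 2, 1]
insert 6 at 4 → [0, 9, 2, 1, 6]
append row[-1]+row[-1] = 6+6 = 12 → [0, 9, 2, 1, 6, 12]
insert 5 at 4 → [0, 9, 2, 1, 5, 6, 12]
append row[1]+row[-1] = 9+12 = 21 → [0, 9, 2, 1, 5, 6, 12, 21]
pop() removes 21 → [0, 9, 2, 1, 5, 6, 12]
row[-4] = row[-1]+row[-1] = 12+12 = 24 → [0, 9, 2, 24, 5, 6, 12]
sum = 58

58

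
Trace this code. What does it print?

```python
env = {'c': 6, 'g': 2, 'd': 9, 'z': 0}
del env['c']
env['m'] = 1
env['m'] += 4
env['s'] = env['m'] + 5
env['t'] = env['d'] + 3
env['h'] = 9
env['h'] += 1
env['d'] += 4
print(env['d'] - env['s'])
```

del 'c' → {'g': 2, 'd': 9, 'z': 0}
env['m'] = 1 → {'g': 2, 'd': 9, 'z': 0, 'm': 1}
env['m'] = 1+4 = 5 → {'g': 2, 'd': 9, 'z': 0, 'm': 5}
env['s'] = env['m']+5 = 10 → {'g': 2, 'd': 9, 'z': 0, 'm': 5, 's': 10}
env['t'] = env['d']+3 = 12 → {'g': 2, 'd': 9, 'z': 0, 'm': 5, 's': 10, 't': 12}
env['h'] = 9 → {'g': 2, 'd': 9, 'z': 0, 'm': 5, 's': 10, 't': 12, 'h': 9}
env['h'] = 9+1 = 10 → {'g': 2, 'd': 9, 'z': 0, 'm': 5, 's': 10, 't': 12, 'h': 10}
env['d'] = 9+4 = 13 → {'g': 2, 'd': 13, 'z': 0, 'm': 5, 's': 10, 't': 12, 'h': 10}
env['d']-env['s'] = 13-10 = 3

3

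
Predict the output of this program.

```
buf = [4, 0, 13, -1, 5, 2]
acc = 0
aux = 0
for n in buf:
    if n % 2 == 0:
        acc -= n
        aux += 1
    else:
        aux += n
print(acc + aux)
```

14

n=4: even, acc = 0-4 = -4; aux=1
n=0: even, acc = (-4)-0 = -4; aux=2
n=13: not even; aux=15
n=-1: not even; aux=14
n=5: not even; aux=19
n=2: even, acc = (-4)-2 = -6; aux=20
acc+aux = (-6)+20 = 14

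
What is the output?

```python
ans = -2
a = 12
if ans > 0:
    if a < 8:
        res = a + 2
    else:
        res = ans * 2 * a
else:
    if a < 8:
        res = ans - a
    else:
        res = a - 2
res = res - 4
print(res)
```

ans=-2, a=12
ans > 0 is False; a < 8 is False
→ res = a - 2 = 10
res = 10-4 = 6

6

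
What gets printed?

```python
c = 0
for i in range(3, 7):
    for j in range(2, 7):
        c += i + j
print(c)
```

170

i=3,j=2: c = 0+5 = 5
i=3,j=3: c = 5+6 = 11
i=3,j=4: c = 11+7 = 18
i=3,j=5: c = 18+8 = 26
i=3,j=6: c = 26+9 = 35
i=4,j=2: c = 35+6 = 41
i=4,j=3: c = 41+7 = 48
i=4,j=4: c = 48+8 = 56
i=4,j=5: c = 56+9 = 65
i=4,j=6: c = 65+10 = 75
i=5,j=2: c = 75+7 = 82
i=5,j=3: c = 82+8 = 90
i=5,j=4: c = 90+9 = 99
i=5,j=5: c = 99+10 = 109
i=5,j=6: c = 109+11 = 120
i=6,j=2: c = 120+8 = 128
i=6,j=3: c = 128+9 = 137
i=6,j=4: c = 137+10 = 147
i=6,j=5: c = 147+11 = 158
i=6,j=6: c = 158+12 = 170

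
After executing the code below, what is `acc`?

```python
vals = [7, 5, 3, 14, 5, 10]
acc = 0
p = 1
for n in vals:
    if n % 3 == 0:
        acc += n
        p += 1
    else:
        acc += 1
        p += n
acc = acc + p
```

51

n=7: not %3==0, acc = 0+1 = 1; p=8
n=5: not %3==0, acc = 1+1 = 2; p=13
n=3: %3==0, acc = 2+3 = 5; p=14
n=14: not %3==0, acc = 5+1 = 6; p=28
n=5: not %3==0, acc = 6+1 = 7; p=33
n=10: not %3==0, acc = 7+1 = 8; p=43
acc+p = 8+43 = 51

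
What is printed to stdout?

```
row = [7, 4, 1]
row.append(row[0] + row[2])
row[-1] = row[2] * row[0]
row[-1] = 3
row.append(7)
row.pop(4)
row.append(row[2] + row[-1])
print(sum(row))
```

19

append row[0]+row[2] = 7+1 = 8 → [7, 4, 1, 8]
row[-1] = row[2]*row[0] = 1*7 = 7 → [7, 4, 1, 7]
row[-1] = 3 → [7, 4, 1, 3]
append 7 → [7, 4, 1, 3, 7]
pop(4) removes 7 → [7, 4, 1, 3]
append row[2]+row[-1] = 1+3 = 4 → [7, 4, 1, 3, 4]
sum = 19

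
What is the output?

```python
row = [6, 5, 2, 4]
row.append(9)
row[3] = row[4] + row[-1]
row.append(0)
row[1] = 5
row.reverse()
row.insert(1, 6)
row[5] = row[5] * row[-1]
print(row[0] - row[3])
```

append 9 → [6, 5, 2, 4, 9]
row[3] = row[4]+row[-1] = 9+9 = 18 → [6, 5, 2, 18, 9]
append 0 → [6, 5, 2, 18, 9, 0]
row[1] = 5 → [6, 5, 2, 18, 9, 0]
reverse → [0, 9, 18, 2, 5, 6]
insert 6 at 1 → [0, 6, 9, 18, 2, 5, 6]
row[5] = row[5]*row[-1] = 5*6 = 30 → [0, 6, 9, 18, 2, 30, 6]
row[0]-row[3] = 0-18 = -18

-18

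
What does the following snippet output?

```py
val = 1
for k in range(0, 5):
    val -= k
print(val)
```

-9

k=0: val = 1-0 = 1
k=1: val = 1-1 = 0
k=2: val = 0-2 = -2
k=3: val = (-2)-3 = -5
k=4: val = (-5)-4 = -9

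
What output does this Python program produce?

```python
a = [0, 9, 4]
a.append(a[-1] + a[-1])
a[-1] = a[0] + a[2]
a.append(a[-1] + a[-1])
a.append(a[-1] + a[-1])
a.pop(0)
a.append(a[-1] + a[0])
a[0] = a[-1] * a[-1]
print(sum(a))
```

682

append a[-1]+a[-1] = 4+4 = 8 → [0, 9, 4, 8]
a[-1] = a[0]+a[2] = 0+4 = 4 → [0, 9, 4, 4]
append a[-1]+a[-1] = 4+4 = 8 → [0, 9, 4, 4, 8]
append a[-1]+a[-1] = 8+8 = 16 → [0, 9, 4, 4, 8, 16]
pop(0) removes 0 → [9, 4, 4, 8, 16]
append a[-1]+a[0] = 16+9 = 25 → [9, 4, 4, 8, 16, 25]
a[0] = a[-1]*a[-1] = 25*25 = 625 → [625, 4, 4, 8, 16, 25]
sum = 682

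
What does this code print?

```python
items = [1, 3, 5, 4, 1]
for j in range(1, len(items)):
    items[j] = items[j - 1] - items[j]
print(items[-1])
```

-12

j=1: items[1] = 1-3 = -2 → [1, -2, 5, 4, 1]
j=2: items[2] = (-2)-5 = -7 → [1, -2, -7, 4, 1]
j=3: items[3] = (-7)-4 = -11 → [1, -2, -7, -11, 1]
j=4: items[4] = (-11)-1 = -12 → [1, -2, -7, -11, -12]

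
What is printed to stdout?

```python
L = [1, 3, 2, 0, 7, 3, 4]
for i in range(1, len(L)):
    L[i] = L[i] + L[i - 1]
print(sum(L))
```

66

i=1: L[1] = 3+1 = 4 → [1, 4, 2, 0, 7, 3, 4]
i=2: L[2] = 2+4 = 6 → [1, 4, 6, 0, 7, 3, 4]
i=3: L[3] = 0+6 = 6 → [1, 4, 6, 6, 7, 3, 4]
i=4: L[4] = 7+6 = 13 → [1, 4, 6, 6, 13, 3, 4]
i=5: L[5] = 3+13 = 16 → [1, 4, 6, 6, 13, 16, 4]
i=6: L[6] = 4+16 = 20 → [1, 4, 6, 6, 13, 16, 20]
sum = 66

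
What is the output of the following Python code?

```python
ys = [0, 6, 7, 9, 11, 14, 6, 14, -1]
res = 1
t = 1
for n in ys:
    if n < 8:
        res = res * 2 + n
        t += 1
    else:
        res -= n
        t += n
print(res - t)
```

n=0: <8, res = 1*2+0 = 2; t=2
n=6: <8, res = 2*2+6 = 10; t=3
n=7: <8, res = 10*2+7 = 27; t=4
n=9: not <8, res = 27-9 = 18; t=13
n=11: not <8, res = 18-11 = 7; t=24
n=14: not <8, res = 7-14 = -7; t=38
n=6: <8, res = (-7)*2+6 = -8; t=39
n=14: not <8, res = (-8)-14 = -22; t=53
n=-1: <8, res = (-22)*2+(-1) = -45; t=54
res-t = (-45)-54 = -99

-99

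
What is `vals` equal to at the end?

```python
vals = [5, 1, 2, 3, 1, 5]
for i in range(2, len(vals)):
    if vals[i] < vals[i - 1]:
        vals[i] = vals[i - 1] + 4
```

[5, 1, 2, 3, 7, 11]

i=2: 2>=1, unchanged → [5, 1, 2, 3, 1, 5]
i=3: 3>=2, unchanged → [5, 1, 2, 3, 1, 5]
i=4: 1<3, vals[4] = 3+4 = 7 → [5, 1, 2, 3, 7, 5]
i=5: 5<7, vals[5] = 7+4 = 11 → [5, 1, 2, 3, 7, 11]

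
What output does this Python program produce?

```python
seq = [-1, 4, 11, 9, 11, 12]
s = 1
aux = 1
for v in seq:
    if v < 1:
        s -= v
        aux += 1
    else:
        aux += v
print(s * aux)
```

98

v=-1: <1, s = 1-(-1) = 2; aux=2
v=4: not <1; aux=6
v=11: not <1; aux=17
v=9: not <1; aux=26
v=11: not <1; aux=37
v=12: not <1; aux=49
s*aux = 2*49 = 98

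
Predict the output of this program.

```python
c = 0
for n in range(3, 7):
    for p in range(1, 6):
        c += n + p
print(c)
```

n=3,p=1: c = 0+4 = 4
n=3,p=2: c = 4+5 = 9
n=3,p=3: c = 9+6 = 15
n=3,p=4: c = 15+7 = 22
n=3,p=5: c = 22+8 = 30
n=4,p=1: c = 30+5 = 35
n=4,p=2: c = 35+6 = 41
n=4,p=3: c = 41+7 = 48
n=4,p=4: c = 48+8 = 56
n=4,p=5: c = 56+9 = 65
n=5,p=1: c = 65+6 = 71
n=5,p=2: c = 71+7 = 78
n=5,p=3: c = 78+8 = 86
n=5,p=4: c = 86+9 = 95
n=5,p=5: c = 95+10 = 105
n=6,p=1: c = 105+7 = 112
n=6,p=2: c = 112+8 = 120
n=6,p=3: c = 120+9 = 129
n=6,p=4: c = 129+10 = 139
n=6,p=5: c = 139+11 = 150

150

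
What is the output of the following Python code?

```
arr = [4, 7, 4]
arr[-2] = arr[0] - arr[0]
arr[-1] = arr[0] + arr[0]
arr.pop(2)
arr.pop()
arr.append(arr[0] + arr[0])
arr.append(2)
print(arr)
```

arr[-2] = arr[0]-arr[0] = 4-4 = 0 → [4, 0, 4]
arr[-1] = arr[0]+arr[0] = 4+4 = 8 → [4, 0, 8]
pop(2) removes 8 → [4, 0]
pop() removes 0 → [4]
append arr[0]+arr[0] = 4+4 = 8 → [4, 8]
append 2 → [4, 8, 2]

[4, 8, 2]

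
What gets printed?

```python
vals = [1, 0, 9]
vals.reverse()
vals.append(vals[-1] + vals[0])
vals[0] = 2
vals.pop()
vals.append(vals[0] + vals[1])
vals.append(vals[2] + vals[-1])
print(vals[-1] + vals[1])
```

3

reverse → [9, 0, 1]
append vals[-1]+vals[0] = 1+9 = 10 → [9, 0, 1, 10]
vals[0] = 2 → [2, 0, 1, 10]
pop() removes 10 → [2, 0, 1]
append vals[0]+vals[1] = 2+0 = 2 → [2, 0, 1, 2]
append vals[2]+vals[-1] = 1+2 = 3 → [2, 0, 1, 2, 3]
vals[-1]+vals[1] = 3+0 = 3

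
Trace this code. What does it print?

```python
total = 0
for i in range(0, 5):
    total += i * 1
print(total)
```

i=0: total = 0+0*1 = 0
i=1: total = 0+1*1 = 1
i=2: total = 1+2*1 = 3
i=3: total = 3+3*1 = 6
i=4: total = 6+4*1 = 10

10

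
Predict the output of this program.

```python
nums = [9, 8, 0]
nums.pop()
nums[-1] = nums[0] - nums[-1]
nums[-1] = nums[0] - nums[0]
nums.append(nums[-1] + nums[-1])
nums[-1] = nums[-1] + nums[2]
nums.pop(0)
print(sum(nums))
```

0

pop() removes 0 → [9, 8]
nums[-1] = nums[0]-nums[-1] = 9-8 = 1 → [9, 1]
nums[-1] = nums[0]-nums[0] = 9-9 = 0 → [9, 0]
append nums[-1]+nums[-1] = 0+0 = 0 → [9, 0, 0]
nums[-1] = nums[-1]+nums[2] = 0+0 = 0 → [9, 0, 0]
pop(0) removes 9 → [0, 0]
sum = 0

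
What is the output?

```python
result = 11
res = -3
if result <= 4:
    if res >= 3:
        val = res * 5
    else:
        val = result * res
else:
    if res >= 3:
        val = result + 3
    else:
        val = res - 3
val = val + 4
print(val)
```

result=11, res=-3
result <= 4 is False; res >= 3 is False
→ val = res - 3 = -6
val = (-6)+4 = -2

-2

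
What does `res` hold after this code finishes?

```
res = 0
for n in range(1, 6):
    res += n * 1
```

n=1: res = 0+1*1 = 1
n=2: res = 1+2*1 = 3
n=3: res = 3+3*1 = 6
n=4: res = 6+4*1 = 10
n=5: res = 10+5*1 = 15

15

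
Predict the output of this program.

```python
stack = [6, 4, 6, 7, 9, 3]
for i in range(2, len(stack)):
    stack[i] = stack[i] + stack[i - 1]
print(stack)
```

i=2: stack[2] = 6+4 = 10 → [6, 4, 10, 7, 9, 3]
i=3: stack[3] = 7+10 = 17 → [6, 4, 10, 17, 9, 3]
i=4: stack[4] = 9+17 = 26 → [6, 4, 10, 17, 26, 3]
i=5: stack[5] = 3+26 = 29 → [6, 4, 10, 17, 26, 29]

[6, 4, 10, 17, 26, 29]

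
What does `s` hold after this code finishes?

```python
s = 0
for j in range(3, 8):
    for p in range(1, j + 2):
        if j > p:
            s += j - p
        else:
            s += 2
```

75

j=3,p=1: 3>1, s = 0+2 = 2
j=3,p=2: 3>2, s = 2+1 = 3
j=3,p=3: not 3>3, s = 3+2 = 5
j=3,p=4: not 3>4, s = 5+2 = 7
j=4,p=1: 4>1, s = 7+3 = 10
j=4,p=2: 4>2, s = 10+2 = 12
j=4,p=3: 4>3, s = 12+1 = 13
j=4,p=4: not 4>4, s = 13+2 = 15
j=4,p=5: not 4>5, s = 15+2 = 17
j=5,p=1: 5>1, s = 17+4 = 21
j=5,p=2: 5>2, s = 21+3 = 24
j=5,p=3: 5>3, s = 24+2 = 26
j=5,p=4: 5>4, s = 26+1 = 27
j=5,p=5: not 5>5, s = 27+2 = 29
j=5,p=6: not 5>6, s = 29+2 = 31
j=6,p=1: 6>1, s = 31+5 = 36
j=6,p=2: 6>2, s = 36+4 = 40
j=6,p=3: 6>3, s = 40+3 = 43
j=6,p=4: 6>4, s = 43+2 = 45
j=6,p=5: 6>5, s = 45+1 = 46
j=6,p=6: not 6>6, s = 46+2 = 48
j=6,p=7: not 6>7, s = 48+2 = 50
j=7,p=1: 7>1, s = 50+6 = 56
j=7,p=2: 7>2, s = 56+5 = 61
j=7,p=3: 7>3, s = 61+4 = 65
j=7,p=4: 7>4, s = 65+3 = 68
j=7,p=5: 7>5, s = 68+2 = 70
j=7,p=6: 7>6, s = 70+1 = 71
j=7,p=7: not 7>7, s = 71+2 = 73
j=7,p=8: not 7>8, s = 73+2 = 75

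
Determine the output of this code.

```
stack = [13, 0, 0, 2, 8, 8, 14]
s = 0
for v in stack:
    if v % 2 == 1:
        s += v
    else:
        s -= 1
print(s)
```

v=13: odd, s = 0+13 = 13
v=0: not odd, s = 13-1 = 12
v=0: not odd, s = 12-1 = 11
v=2: not odd, s = 11-1 = 10
v=8: not odd, s = 10-1 = 9
v=8: not odd, s = 9-1 = 8
v=14: not odd, s = 8-1 = 7

7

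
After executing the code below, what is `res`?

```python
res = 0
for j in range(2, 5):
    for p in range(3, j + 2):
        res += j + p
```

42

j=2,p=3: res = 0+5 = 5
j=3,p=3: res = 5+6 = 11
j=3,p=4: res = 11+7 = 18
j=4,p=3: res = 18+7 = 25
j=4,p=4: res = 25+8 = 33
j=4,p=5: res = 33+9 = 42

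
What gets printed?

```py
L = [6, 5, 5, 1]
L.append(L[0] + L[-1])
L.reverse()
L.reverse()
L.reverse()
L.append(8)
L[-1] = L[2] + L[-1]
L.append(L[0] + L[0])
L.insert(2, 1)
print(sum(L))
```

52

append L[0]+L[-1] = 6+1 = 7 → [6, 5, 5, 1, 7]
reverse → [7, 1, 5, 5, 6]
reverse → [6, 5, 5, 1, 7]
reverse → [7, 1, 5, 5, 6]
append 8 → [7, 1, 5, 5, 6, 8]
L[-1] = L[2]+L[-1] = 5+8 = 13 → [7, 1, 5, 5, 6, 13]
append L[0]+L[0] = 7+7 = 14 → [7, 1, 5, 5, 6, 13, 14]
insert 1 at 2 → [7, 1, 1, 5, 5, 6, 13, 14]
sum = 52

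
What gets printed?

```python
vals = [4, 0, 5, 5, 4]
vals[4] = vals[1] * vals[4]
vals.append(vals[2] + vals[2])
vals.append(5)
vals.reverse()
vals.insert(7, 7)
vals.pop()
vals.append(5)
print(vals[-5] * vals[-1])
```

vals[4] = vals[1]*vals[4] = 0*4 = 0 → [4, 0, 5, 5, 0]
append vals[2]+vals[2] = 5+5 = 10 → [4, 0, 5, 5, 0, 10]
append 5 → [4, 0, 5, 5, 0, 10, 5]
reverse → [5, 10, 0, 5, 5, 0, 4]
insert 7 at 7 → [5, 10, 0, 5, 5, 0, 4, 7]
pop() removes 7 → [5, 10, 0, 5, 5, 0, 4]
append 5 → [5, 10, 0, 5, 5, 0, 4, 5]
vals[-5]*vals[-1] = 5*5 = 25

25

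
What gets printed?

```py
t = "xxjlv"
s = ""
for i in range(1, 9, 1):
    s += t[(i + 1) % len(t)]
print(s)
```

jlvxxjlv

i=1: add t[2]='j' → 'j'
i=2: add t[3]='l' → 'jl'
i=3: add t[4]='v' → 'jlv'
i=4: add t[0]='x' → 'jlvx'
i=5: add t[1]='x' → 'jlvxx'
i=6: add t[2]='j' → 'jlvxxj'
i=7: add t[3]='l' → 'jlvxxjl'
i=8: add t[4]='v' → 'jlvxxjlv'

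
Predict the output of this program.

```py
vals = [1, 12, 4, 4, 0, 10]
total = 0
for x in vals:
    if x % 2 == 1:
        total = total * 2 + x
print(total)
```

x=1: odd, total = 0*2+1 = 1
x=12: not odd
x=4: not odd
x=4: not odd
x=0: not odd
x=10: not odd

1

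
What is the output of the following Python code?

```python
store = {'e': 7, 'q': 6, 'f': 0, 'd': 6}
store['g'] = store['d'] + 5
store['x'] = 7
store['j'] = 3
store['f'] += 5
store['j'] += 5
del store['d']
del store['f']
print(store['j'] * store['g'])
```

88

store['g'] = store['d']+5 = 11 → {'e': 7, 'q': 6, 'f': 0, 'd': 6, 'g': 11}
store['x'] = 7 → {'e': 7, 'q': 6, 'f': 0, 'd': 6, 'g': 11, 'x': 7}
store['j'] = 3 → {'e': 7, 'q': 6, 'f': 0, 'd': 6, 'g': 11, 'x': 7, 'j': 3}
store['f'] = 0+5 = 5 → {'e': 7, 'q': 6, 'f': 5, 'd': 6, 'g': 11, 'x': 7, 'j': 3}
store['j'] = 3+5 = 8 → {'e': 7, 'q': 6, 'f': 5, 'd': 6, 'g': 11, 'x': 7, 'j': 8}
del 'd' → {'e': 7, 'q': 6, 'f': 5, 'g': 11, 'x': 7, 'j': 8}
del 'f' → {'e': 7, 'q': 6, 'g': 11, 'x': 7, 'j': 8}
store['j']*store['g'] = 8*11 = 88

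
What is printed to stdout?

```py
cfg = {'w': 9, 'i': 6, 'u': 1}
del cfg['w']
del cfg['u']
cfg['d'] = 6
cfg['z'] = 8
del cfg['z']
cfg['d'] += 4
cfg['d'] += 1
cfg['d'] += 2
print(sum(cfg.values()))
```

19

del 'w' → {'i': 6, 'u': 1}
del 'u' → {'i': 6}
cfg['d'] = 6 → {'i': 6, 'd': 6}
cfg['z'] = 8 → {'i': 6, 'd': 6, 'z': 8}
del 'z' → {'i': 6, 'd': 6}
cfg['d'] = 6+4 = 10 → {'i': 6, 'd': 10}
cfg['d'] = 10+1 = 11 → {'i': 6, 'd': 11}
cfg['d'] = 11+2 = 13 → {'i': 6, 'd': 13}
sum of values = 19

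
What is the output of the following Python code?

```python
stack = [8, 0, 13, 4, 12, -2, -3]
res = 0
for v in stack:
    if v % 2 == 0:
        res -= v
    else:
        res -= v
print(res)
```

-32

v=8: even, res = 0-8 = -8
v=0: even, res = (-8)-0 = -8
v=13: not even, res = (-8)-13 = -21
v=4: even, res = (-21)-4 = -25
v=12: even, res = (-25)-12 = -37
v=-2: even, res = (-37)-(-2) = -35
v=-3: not even, res = (-35)-(-3) = -32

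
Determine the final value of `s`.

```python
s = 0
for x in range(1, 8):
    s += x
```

28

x=1: s = 0+1 = 1
x=2: s = 1+2 = 3
x=3: s = 3+3 = 6
x=4: s = 6+4 = 10
x=5: s = 10+5 = 15
x=6: s = 15+6 = 21
x=7: s = 21+7 = 28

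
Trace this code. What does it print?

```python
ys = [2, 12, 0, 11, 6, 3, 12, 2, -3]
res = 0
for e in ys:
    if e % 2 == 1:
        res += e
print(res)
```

e=2: not odd
e=12: not odd
e=0: not odd
e=11: odd, res = 0+11 = 11
e=6: not odd
e=3: odd, res = 11+3 = 14
e=12: not odd
e=2: not odd
e=-3: odd, res = 14+(-3) = 11

11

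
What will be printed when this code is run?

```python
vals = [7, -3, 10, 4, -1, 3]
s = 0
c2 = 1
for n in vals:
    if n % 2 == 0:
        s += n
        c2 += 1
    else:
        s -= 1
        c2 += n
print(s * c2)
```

n=7: not even, s = 0-1 = -1; c2=8
n=-3: not even, s = (-1)-1 = -2; c2=5
n=10: even, s = (-2)+10 = 8; c2=6
n=4: even, s = 8+4 = 12; c2=7
n=-1: not even, s = 12-1 = 11; c2=6
n=3: not even, s = 11-1 = 10; c2=9
s*c2 = 10*9 = 90

90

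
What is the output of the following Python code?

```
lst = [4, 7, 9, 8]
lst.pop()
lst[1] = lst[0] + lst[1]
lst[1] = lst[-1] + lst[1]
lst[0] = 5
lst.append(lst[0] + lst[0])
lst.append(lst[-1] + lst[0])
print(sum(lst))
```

pop() removes 8 → [4, 7, 9]
lst[1] = lst[0]+lst[1] = 4+7 = 11 → [4, 11, 9]
lst[1] = lst[-1]+lst[1] = 9+11 = 20 → [4, 20, 9]
lst[0] = 5 → [5, 20, 9]
append lst[0]+lst[0] = 5+5 = 10 → [5, 20, 9, 10]
append lst[-1]+lst[0] = 10+5 = 15 → [5, 20, 9, 10, 15]
sum = 59

59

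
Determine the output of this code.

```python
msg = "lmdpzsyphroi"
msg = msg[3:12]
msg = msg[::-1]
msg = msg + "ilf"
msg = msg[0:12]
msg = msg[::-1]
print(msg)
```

slice [3:12] → 'pzsyphroi'
reverse → 'iorhpyszp'
+ 'ilf' → 'iorhpyszpilf'
slice [0:12] → 'iorhpyszpilf'
reverse → 'flipzsyphroi'

flipzsyphroi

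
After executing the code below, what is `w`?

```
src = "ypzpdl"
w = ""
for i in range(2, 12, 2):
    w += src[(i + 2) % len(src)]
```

'dyzdy'

i=2: add src[4]='d' → 'd'
i=4: add src[0]='y' → 'dy'
i=6: add src[2]='z' → 'dyz'
i=8: add src[4]='d' → 'dyzd'
i=10: add src[0]='y' → 'dyzdy'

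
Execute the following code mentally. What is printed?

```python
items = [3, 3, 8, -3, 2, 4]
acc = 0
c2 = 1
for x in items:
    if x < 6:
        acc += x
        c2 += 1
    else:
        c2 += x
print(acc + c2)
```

23

x=3: <6, acc = 0+3 = 3; c2=2
x=3: <6, acc = 3+3 = 6; c2=3
x=8: not <6; c2=11
x=-3: <6, acc = 6+(-3) = 3; c2=12
x=2: <6, acc = 3+2 = 5; c2=13
x=4: <6, acc = 5+4 = 9; c2=14
acc+c2 = 9+14 = 23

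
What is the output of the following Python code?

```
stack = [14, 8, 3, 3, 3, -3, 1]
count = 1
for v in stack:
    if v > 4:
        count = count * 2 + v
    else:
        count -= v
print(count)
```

33

v=14: >4, count = 1*2+14 = 16
v=8: >4, count = 16*2+8 = 40
v=3: not >4, count = 40-3 = 37
v=3: not >4, count = 37-3 = 34
v=3: not >4, count = 34-3 = 31
v=-3: not >4, count = 31-(-3) = 34
v=1: not >4, count = 34-1 = 33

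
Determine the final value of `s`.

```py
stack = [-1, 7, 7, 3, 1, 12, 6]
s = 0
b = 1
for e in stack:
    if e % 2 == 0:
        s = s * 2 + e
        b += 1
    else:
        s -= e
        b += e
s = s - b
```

e=-1: not even, s = 0-(-1) = 1; b=0
e=7: not even, s = 1-7 = -6; b=7
e=7: not even, s = (-6)-7 = -13; b=14
e=3: not even, s = (-13)-3 = -16; b=17
e=1: not even, s = (-16)-1 = -17; b=18
e=12: even, s = (-17)*2+12 = -22; b=19
e=6: even, s = (-22)*2+6 = -38; b=20
s-b = (-38)-20 = -58

-58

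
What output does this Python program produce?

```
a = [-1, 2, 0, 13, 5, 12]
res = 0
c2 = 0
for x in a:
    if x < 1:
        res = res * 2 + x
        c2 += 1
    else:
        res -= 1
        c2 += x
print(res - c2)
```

-41

x=-1: <1, res = 0*2+(-1) = -1; c2=1
x=2: not <1, res = (-1)-1 = -2; c2=3
x=0: <1, res = (-2)*2+0 = -4; c2=4
x=13: not <1, res = (-4)-1 = -5; c2=17
x=5: not <1, res = (-5)-1 = -6; c2=22
x=12: not <1, res = (-6)-1 = -7; c2=34
res-c2 = (-7)-34 = -41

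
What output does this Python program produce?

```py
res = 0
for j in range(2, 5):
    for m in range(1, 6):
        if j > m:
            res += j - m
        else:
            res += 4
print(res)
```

j=2,m=1: 2>1, res = 0+1 = 1
j=2,m=2: not 2>2, res = 1+4 = 5
j=2,m=3: not 2>3, res = 5+4 = 9
j=2,m=4: not 2>4, res = 9+4 = 13
j=2,m=5: not 2>5, res = 13+4 = 17
j=3,m=1: 3>1, res = 17+2 = 19
j=3,m=2: 3>2, res = 19+1 = 20
j=3,m=3: not 3>3, res = 20+4 = 24
j=3,m=4: not 3>4, res = 24+4 = 28
j=3,m=5: not 3>5, res = 28+4 = 32
j=4,m=1: 4>1, res = 32+3 = 35
j=4,m=2: 4>2, res = 35+2 = 37
j=4,m=3: 4>3, res = 37+1 = 38
j=4,m=4: not 4>4, res = 38+4 = 42
j=4,m=5: not 4>5, res = 42+4 = 46

46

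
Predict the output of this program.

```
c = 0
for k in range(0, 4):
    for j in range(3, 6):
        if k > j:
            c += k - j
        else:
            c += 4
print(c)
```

k=0,j=3: not 0>3, c = 0+4 = 4
k=0,j=4: not 0>4, c = 4+4 = 8
k=0,j=5: not 0>5, c = 8+4 = 12
k=1,j=3: not 1>3, c = 12+4 = 16
k=1,j=4: not 1>4, c = 16+4 = 20
k=1,j=5: not 1>5, c = 20+4 = 24
k=2,j=3: not 2>3, c = 24+4 = 28
k=2,j=4: not 2>4, c = 28+4 = 32
k=2,j=5: not 2>5, c = 32+4 = 36
k=3,j=3: not 3>3, c = 36+4 = 40
k=3,j=4: not 3>4, c = 40+4 = 44
k=3,j=5: not 3>5, c = 44+4 = 48

48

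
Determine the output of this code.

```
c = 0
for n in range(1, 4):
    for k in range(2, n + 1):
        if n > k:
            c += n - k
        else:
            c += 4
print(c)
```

n=2,k=2: not 2>2, c = 0+4 = 4
n=3,k=2: 3>2, c = 4+1 = 5
n=3,k=3: not 3>3, c = 5+4 = 9

9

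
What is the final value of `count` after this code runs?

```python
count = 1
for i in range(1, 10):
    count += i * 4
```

181

i=1: count = 1+1*4 = 5
i=2: count = 5+2*4 = 13
i=3: count = 13+3*4 = 25
i=4: count = 25+4*4 = 41
i=5: count = 41+5*4 = 61
i=6: count = 61+6*4 = 85
i=7: count = 85+7*4 = 113
i=8: count = 113+8*4 = 145
i=9: count = 145+9*4 = 181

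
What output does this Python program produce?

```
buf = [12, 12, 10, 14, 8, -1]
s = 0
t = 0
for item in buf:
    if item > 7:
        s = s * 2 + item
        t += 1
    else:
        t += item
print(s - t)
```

360

item=12: >7, s = 0*2+12 = 12; t=1
item=12: >7, s = 12*2+12 = 36; t=2
item=10: >7, s = 36*2+10 = 82; t=3
item=14: >7, s = 82*2+14 = 178; t=4
item=8: >7, s = 178*2+8 = 364; t=5
item=-1: not >7; t=4
s-t = 364-4 = 360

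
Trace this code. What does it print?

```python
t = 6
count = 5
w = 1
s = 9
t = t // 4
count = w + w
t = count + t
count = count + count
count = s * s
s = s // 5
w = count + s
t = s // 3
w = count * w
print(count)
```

81

t = 6//4 = 1
count = 1+1 = 2
t = 2+1 = 3
count = 2+2 = 4
count = 9*9 = 81
s = 9//5 = 1
w = 81+1 = 82
t = 1//3 = 0
w = 81*82 = 6642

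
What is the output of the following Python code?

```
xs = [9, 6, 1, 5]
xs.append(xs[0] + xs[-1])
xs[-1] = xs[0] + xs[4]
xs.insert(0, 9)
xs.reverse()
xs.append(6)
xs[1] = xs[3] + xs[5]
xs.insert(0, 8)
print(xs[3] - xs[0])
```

-7

append xs[0]+xs[-1] = 9+5 = 14 → [9, 6, 1, 5, 14]
xs[-1] = xs[0]+xs[4] = 9+14 = 23 → [9, 6, 1, 5, 23]
insert 9 at 0 → [9, 9, 6, 1, 5, 23]
reverse → [23, 5, 1, 6, 9, 9]
append 6 → [23, 5, 1, 6, 9, 9, 6]
xs[1] = xs[3]+xs[5] = 6+9 = 15 → [23, 15, 1, 6, 9, 9, 6]
insert 8 at 0 → [8, 23, 15, 1, 6, 9, 9, 6]
xs[3]-xs[0] = 1-8 = -7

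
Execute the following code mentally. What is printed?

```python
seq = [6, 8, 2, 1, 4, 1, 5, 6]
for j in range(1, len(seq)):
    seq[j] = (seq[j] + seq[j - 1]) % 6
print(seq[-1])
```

3

j=1: seq[1] = (8+6)%6 = 2 → [6, 2, 2, 1, 4, 1, 5, 6]
j=2: seq[2] = (2+2)%6 = 4 → [6, 2, 4, 1, 4, 1, 5, 6]
j=3: seq[3] = (1+4)%6 = 5 → [6, 2, 4, 5, 4, 1, 5, 6]
j=4: seq[4] = (4+5)%6 = 3 → [6, 2, 4, 5, 3, 1, 5, 6]
j=5: seq[5] = (1+3)%6 = 4 → [6, 2, 4, 5, 3, 4, 5, 6]
j=6: seq[6] = (5+4)%6 = 3 → [6, 2, 4, 5, 3, 4, 3, 6]
j=7: seq[7] = (6+3)%6 = 3 → [6, 2, 4, 5, 3, 4, 3, 3]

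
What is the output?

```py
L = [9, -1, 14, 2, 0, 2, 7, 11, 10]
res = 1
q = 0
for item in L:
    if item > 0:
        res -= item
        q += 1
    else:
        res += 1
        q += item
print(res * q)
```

-312

item=9: >0, res = 1-9 = -8; q=1
item=-1: not >0, res = (-8)+1 = -7; q=0
item=14: >0, res = (-7)-14 = -21; q=1
item=2: >0, res = (-21)-2 = -23; q=2
item=0: not >0, res = (-23)+1 = -22; q=2
item=2: >0, res = (-22)-2 = -24; q=3
item=7: >0, res = (-24)-7 = -31; q=4
item=11: >0, res = (-31)-11 = -42; q=5
item=10: >0, res = (-42)-10 = -52; q=6
res*q = (-52)*6 = -312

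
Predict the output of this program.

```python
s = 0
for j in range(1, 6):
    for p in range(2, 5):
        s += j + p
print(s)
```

j=1,p=2: s = 0+3 = 3
j=1,p=3: s = 3+4 = 7
j=1,p=4: s = 7+5 = 12
j=2,p=2: s = 12+4 = 16
j=2,p=3: s = 16+5 = 21
j=2,p=4: s = 21+6 = 27
j=3,p=2: s = 27+5 = 32
j=3,p=3: s = 32+6 = 38
j=3,p=4: s = 38+7 = 45
j=4,p=2: s = 45+6 = 51
j=4,p=3: s = 51+7 = 58
j=4,p=4: s = 58+8 = 66
j=5,p=2: s = 66+7 = 73
j=5,p=3: s = 73+8 = 81
j=5,p=4: s = 81+9 = 90

90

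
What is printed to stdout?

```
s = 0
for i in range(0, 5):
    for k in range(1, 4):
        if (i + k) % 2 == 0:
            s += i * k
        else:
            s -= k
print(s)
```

12

i=0,k=1: odd sum, s = 0-1 = -1
i=0,k=2: even sum, s = (-1)+0 = -1
i=0,k=3: odd sum, s = (-1)-3 = -4
i=1,k=1: even sum, s = (-4)+1 = -3
i=1,k=2: odd sum, s = (-3)-2 = -5
i=1,k=3: even sum, s = (-5)+3 = -2
i=2,k=1: odd sum, s = (-2)-1 = -3
i=2,k=2: even sum, s = (-3)+4 = 1
i=2,k=3: odd sum, s = 1-3 = -2
i=3,k=1: even sum, s = (-2)+3 = 1
i=3,k=2: odd sum, s = 1-2 = -1
i=3,k=3: even sum, s = (-1)+9 = 8
i=4,k=1: odd sum, s = 8-1 = 7
i=4,k=2: even sum, s = 7+8 = 15
i=4,k=3: odd sum, s = 15-3 = 12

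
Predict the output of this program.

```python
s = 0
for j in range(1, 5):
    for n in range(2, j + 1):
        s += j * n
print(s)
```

j=2,n=2: s = 0+4 = 4
j=3,n=2: s = 4+6 = 10
j=3,n=3: s = 10+9 = 19
j=4,n=2: s = 19+8 = 27
j=4,n=3: s = 27+12 = 39
j=4,n=4: s = 39+16 = 55

55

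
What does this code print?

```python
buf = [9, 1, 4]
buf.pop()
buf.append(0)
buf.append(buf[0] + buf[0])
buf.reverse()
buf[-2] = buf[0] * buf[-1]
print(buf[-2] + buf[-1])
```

pop() removes 4 → [9, 1]
append 0 → [9, 1, 0]
append buf[0]+buf[0] = 9+9 = 18 → [9, 1, 0, 18]
reverse → [18, 0, 1, 9]
buf[-2] = buf[0]*buf[-1] = 18*9 = 162 → [18, 0, 162, 9]
buf[-2]+buf[-1] = 162+9 = 171

171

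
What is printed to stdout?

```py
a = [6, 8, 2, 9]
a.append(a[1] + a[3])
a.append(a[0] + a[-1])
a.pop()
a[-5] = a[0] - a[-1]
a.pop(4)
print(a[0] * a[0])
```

121

append a[1]+a[3] = 8+9 = 17 → [6, 8, 2, 9, 17]
append a[0]+a[-1] = 6+17 = 23 → [6, 8, 2, 9, 17, 23]
pop() removes 23 → [6, 8, 2, 9, 17]
a[-5] = a[0]-a[-1] = 6-17 = -11 → [-11, 8, 2, 9, 17]
pop(4) removes 17 → [-11, 8, 2, 9]
a[0]*a[0] = (-11)*(-11) = 121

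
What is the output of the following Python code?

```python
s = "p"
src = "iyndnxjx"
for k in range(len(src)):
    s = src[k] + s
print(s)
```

xjxndnyip

k=0: prepend 'i' → 'ip'
k=1: prepend 'y' → 'yip'
k=2: prepend 'n' → 'nyip'
k=3: prepend 'd' → 'dnyip'
k=4: prepend 'n' → 'ndnyip'
k=5: prepend 'x' → 'xndnyip'
k=6: prepend 'j' → 'jxndnyip'
k=7: prepend 'x' → 'xjxndnyip'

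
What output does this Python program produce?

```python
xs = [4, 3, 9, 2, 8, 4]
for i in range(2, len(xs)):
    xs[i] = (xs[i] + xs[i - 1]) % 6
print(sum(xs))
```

15

i=2: xs[2] = (9+3)%6 = 0 → [4, 3, 0, 2, 8, 4]
i=3: xs[3] = (2+0)%6 = 2 → [4, 3, 0, 2, 8, 4]
i=4: xs[4] = (8+2)%6 = 4 → [4, 3, 0, 2, 4, 4]
i=5: xs[5] = (4+4)%6 = 2 → [4, 3, 0, 2, 4, 2]
sum = 15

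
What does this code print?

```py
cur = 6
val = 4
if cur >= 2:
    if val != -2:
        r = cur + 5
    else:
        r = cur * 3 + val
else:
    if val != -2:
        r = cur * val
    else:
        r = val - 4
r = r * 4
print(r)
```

cur=6, val=4
cur >= 2 is True; val != -2 is True
→ r = cur + 5 = 11
r = 11*4 = 44

44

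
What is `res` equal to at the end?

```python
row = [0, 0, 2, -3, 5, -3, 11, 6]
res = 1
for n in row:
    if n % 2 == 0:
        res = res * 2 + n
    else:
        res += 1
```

34

n=0: even, res = 1*2+0 = 2
n=0: even, res = 2*2+0 = 4
n=2: even, res = 4*2+2 = 10
n=-3: not even, res = 10+1 = 11
n=5: not even, res = 11+1 = 12
n=-3: not even, res = 12+1 = 13
n=11: not even, res = 13+1 = 14
n=6: even, res = 14*2+6 = 34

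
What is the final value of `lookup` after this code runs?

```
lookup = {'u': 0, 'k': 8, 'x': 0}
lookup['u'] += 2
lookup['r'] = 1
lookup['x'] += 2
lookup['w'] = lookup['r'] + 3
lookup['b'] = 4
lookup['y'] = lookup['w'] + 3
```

{'u': 2, 'k': 8, 'x': 2, 'r': 1, 'w': 4, 'b': 4, 'y': 7}

lookup['u'] = 0+2 = 2 → {'u': 2, 'k': 8, 'x': 0}
lookup['r'] = 1 → {'u': 2, 'k': 8, 'x': 0, 'r': 1}
lookup['x'] = 0+2 = 2 → {'u': 2, 'k': 8, 'x': 2, 'r': 1}
lookup['w'] = lookup['r']+3 = 4 → {'u': 2, 'k': 8, 'x': 2, 'r': 1, 'w': 4}
lookup['b'] = 4 → {'u': 2, 'k': 8, 'x': 2, 'r': 1, 'w': 4, 'b': 4}
lookup['y'] = lookup['w']+3 = 7 → {'u': 2, 'k': 8, 'x': 2, 'r': 1, 'w': 4, 'b': 4, 'y': 7}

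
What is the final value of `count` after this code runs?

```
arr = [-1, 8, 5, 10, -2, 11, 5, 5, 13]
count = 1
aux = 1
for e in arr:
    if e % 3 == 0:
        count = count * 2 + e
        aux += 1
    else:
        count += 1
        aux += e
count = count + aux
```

e=-1: not %3==0, count = 1+1 = 2; aux=0
e=8: not %3==0, count = 2+1 = 3; aux=8
e=5: not %3==0, count = 3+1 = 4; aux=13
e=10: not %3==0, count = 4+1 = 5; aux=23
e=-2: not %3==0, count = 5+1 = 6; aux=21
e=11: not %3==0, count = 6+1 = 7; aux=32
e=5: not %3==0, count = 7+1 = 8; aux=37
e=5: not %3==0, count = 8+1 = 9; aux=42
e=13: not %3==0, count = 9+1 = 10; aux=55
count+aux = 10+55 = 65

65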